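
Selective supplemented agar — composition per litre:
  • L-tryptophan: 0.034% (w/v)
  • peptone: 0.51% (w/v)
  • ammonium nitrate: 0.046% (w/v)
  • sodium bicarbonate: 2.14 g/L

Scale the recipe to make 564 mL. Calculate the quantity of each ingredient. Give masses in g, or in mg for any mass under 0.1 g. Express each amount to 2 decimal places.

Target volume = 564 mL = 0.564 L.
L-tryptophan: 0.034 g per 100 mL × 564 mL ÷ 100 = 0.19 g
peptone: 0.51% w/v = 5.1 g/L → 5.1 × 0.564 L = 2.88 g
ammonium nitrate: 0.046% w/v = 0.46 g/L → 0.46 × 0.564 L = 0.26 g
sodium bicarbonate: 2.14 g/L × 0.564 L = 1.21 g

L-tryptophan 0.19 g; peptone 2.88 g; ammonium nitrate 0.26 g; sodium bicarbonate 1.21 g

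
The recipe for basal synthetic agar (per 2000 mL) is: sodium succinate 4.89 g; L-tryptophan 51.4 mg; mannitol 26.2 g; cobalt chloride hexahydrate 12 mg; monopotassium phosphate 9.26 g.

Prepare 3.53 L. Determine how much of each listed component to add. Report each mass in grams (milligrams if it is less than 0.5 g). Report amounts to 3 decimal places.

Ratio of target to recipe volume: 3530 / 2000 = 1.765.
sodium succinate: 4.89 g × (3530 mL / 2000 mL) = 8.631 g
L-tryptophan: 51.4 mg × (3530 mL / 2000 mL) = 90.721 mg
mannitol: 26.2 g × (3530 mL / 2000 mL) = 46.243 g
cobalt chloride hexahydrate: 12 mg × (3530 mL / 2000 mL) = 21.180 mg
monopotassium phosphate: 9.26 g × (3530 mL / 2000 mL) = 16.344 g

sodium succinate 8.631 g; L-tryptophan 90.721 mg; mannitol 46.243 g; cobalt chloride hexahydrate 21.180 mg; monopotassium phosphate 16.344 g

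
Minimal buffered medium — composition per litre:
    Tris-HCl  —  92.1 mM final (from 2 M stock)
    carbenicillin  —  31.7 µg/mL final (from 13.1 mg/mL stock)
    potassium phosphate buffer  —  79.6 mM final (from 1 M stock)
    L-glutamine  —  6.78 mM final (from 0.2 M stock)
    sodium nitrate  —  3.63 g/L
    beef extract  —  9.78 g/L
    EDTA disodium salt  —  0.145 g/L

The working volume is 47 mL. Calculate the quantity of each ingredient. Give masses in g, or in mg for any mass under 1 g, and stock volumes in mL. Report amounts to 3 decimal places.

Working volume: 47 mL = 0.047 L.
Tris-HCl: dilute stock: 92.1 mM × 47 mL ÷ 2000 mM = 2.164 mL
carbenicillin: dilute stock: 31.7 µg/mL × 47 mL ÷ 13100 µg/mL = 0.114 mL
potassium phosphate buffer: dilute stock: 79.6 mM × 47 mL ÷ 1000 mM = 3.741 mL
L-glutamine: dilute stock: 6.78 mM × 47 mL ÷ 200 mM = 1.593 mL
sodium nitrate: 3.63 g/L × 0.047 L = 0.17061 g = 170.610 mg
beef extract: 9.78 g/L × 0.047 L = 0.45966 g = 459.660 mg
EDTA disodium salt: 0.145 g/L × 0.047 L = 0.006815 g = 6.815 mg

Tris-HCl 2.164 mL; carbenicillin 0.114 mL; potassium phosphate buffer 3.741 mL; L-glutamine 1.593 mL; sodium nitrate 170.610 mg; beef extract 459.660 mg; EDTA disodium salt 6.815 mg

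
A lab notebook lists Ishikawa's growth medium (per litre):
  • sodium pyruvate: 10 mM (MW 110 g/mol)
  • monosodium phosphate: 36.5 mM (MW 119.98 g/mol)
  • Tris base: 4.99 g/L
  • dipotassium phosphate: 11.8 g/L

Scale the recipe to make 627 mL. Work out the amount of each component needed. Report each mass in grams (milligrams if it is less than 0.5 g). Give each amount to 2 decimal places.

sodium pyruvate 0.69 g; monosodium phosphate 2.75 g; Tris base 3.13 g; dipotassium phosphate 7.40 g

Working volume: 627 mL = 0.627 L.
sodium pyruvate: 10 mmol/L × 110 g/mol × 0.627 L ÷ 1000 = 0.69 g
monosodium phosphate: 36.5 mmol/L × 119.98 g/mol × 0.627 L ÷ 1000 = 2.75 g
Tris base: 4.99 g/L × 0.627 L = 3.13 g
dipotassium phosphate: 11.8 g/L × 0.627 L = 7.40 g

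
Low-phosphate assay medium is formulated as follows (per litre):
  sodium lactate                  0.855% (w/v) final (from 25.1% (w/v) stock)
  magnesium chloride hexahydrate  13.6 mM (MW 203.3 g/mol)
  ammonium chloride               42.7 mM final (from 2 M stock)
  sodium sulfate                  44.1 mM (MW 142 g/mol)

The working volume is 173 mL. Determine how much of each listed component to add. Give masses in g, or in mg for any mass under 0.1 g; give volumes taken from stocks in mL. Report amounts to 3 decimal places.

Target volume = 173 mL = 0.173 L.
sodium lactate: dilute stock: 0.855% ÷ 25.1% × 173 mL = 5.893 mL
magnesium chloride hexahydrate: 13.6 mmol/L × 203.3 g/mol × 0.173 L ÷ 1000 = 0.478 g
ammonium chloride: C1V1 = C2V2 → 42.7 mM × 173 mL ÷ 2000 mM = 3.694 mL
sodium sulfate: 44.1 mmol/L × 142 g/mol × 0.173 L ÷ 1000 = 1.083 g

sodium lactate 5.893 mL; magnesium chloride hexahydrate 0.478 g; ammonium chloride 3.694 mL; sodium sulfate 1.083 g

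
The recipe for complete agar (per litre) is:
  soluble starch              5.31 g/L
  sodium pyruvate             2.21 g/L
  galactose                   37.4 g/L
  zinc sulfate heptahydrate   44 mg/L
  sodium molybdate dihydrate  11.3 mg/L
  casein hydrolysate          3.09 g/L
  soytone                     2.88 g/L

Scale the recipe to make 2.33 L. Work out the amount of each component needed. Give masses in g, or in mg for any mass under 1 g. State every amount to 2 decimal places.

soluble starch 12.37 g; sodium pyruvate 5.15 g; galactose 87.14 g; zinc sulfate heptahydrate 102.52 mg; sodium molybdate dihydrate 26.33 mg; casein hydrolysate 7.20 g; soytone 6.71 g

Working volume: 2.33 L.
soluble starch: 5.31 g/L × 2.33 L = 12.37 g
sodium pyruvate: 2.21 g/L × 2.33 L = 5.15 g
galactose: 37.4 g/L × 2.33 L = 87.14 g
zinc sulfate heptahydrate: 44 mg/L × 2.33 L = 102.52 mg
sodium molybdate dihydrate: 11.3 mg/L × 2.33 L = 26.33 mg
casein hydrolysate: 3.09 g/L × 2.33 L = 7.20 g
soytone: 2.88 g/L × 2.33 L = 6.71 g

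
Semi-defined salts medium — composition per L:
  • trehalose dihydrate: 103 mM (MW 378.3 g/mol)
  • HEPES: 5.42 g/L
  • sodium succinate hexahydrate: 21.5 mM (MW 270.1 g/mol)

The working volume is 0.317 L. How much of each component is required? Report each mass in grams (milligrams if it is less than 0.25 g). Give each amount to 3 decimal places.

Working volume: 0.317 L.
trehalose dihydrate: 103 mmol/L × 378.3 g/mol × 0.317 L ÷ 1000 = 12.352 g
HEPES: 5.42 g/L × 0.317 L = 1.718 g
sodium succinate hexahydrate: 21.5 mmol/L × 270.1 g/mol × 0.317 L ÷ 1000 = 1.841 g

trehalose dihydrate 12.352 g; HEPES 1.718 g; sodium succinate hexahydrate 1.841 g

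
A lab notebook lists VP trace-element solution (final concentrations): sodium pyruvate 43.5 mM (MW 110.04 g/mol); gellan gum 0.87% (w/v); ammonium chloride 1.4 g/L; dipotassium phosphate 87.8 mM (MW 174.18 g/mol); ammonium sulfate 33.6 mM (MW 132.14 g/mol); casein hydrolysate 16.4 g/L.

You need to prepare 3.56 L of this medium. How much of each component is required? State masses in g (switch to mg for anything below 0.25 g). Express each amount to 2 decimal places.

Working volume: 3.56 L.
sodium pyruvate: 43.5 mmol/L × 110.04 g/mol × 3.56 L ÷ 1000 = 17.04 g
gellan gum: 0.87 g per 100 mL × 3560 mL ÷ 100 = 30.97 g
ammonium chloride: 1.4 g/L × 3.56 L = 4.98 g
dipotassium phosphate: 87.8 mmol/L × 174.18 g/mol × 3.56 L ÷ 1000 = 54.44 g
ammonium sulfate: 33.6 mmol/L × 132.14 g/mol × 3.56 L ÷ 1000 = 15.81 g
casein hydrolysate: 16.4 g/L × 3.56 L = 58.38 g

sodium pyruvate 17.04 g; gellan gum 30.97 g; ammonium chloride 4.98 g; dipotassium phosphate 54.44 g; ammonium sulfate 15.81 g; casein hydrolysate 58.38 g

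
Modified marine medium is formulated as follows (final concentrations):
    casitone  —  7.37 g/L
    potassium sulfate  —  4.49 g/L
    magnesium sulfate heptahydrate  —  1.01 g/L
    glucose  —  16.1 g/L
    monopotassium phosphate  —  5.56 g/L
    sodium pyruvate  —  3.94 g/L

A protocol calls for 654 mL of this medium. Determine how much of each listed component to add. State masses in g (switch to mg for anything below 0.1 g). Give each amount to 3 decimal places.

casitone 4.820 g; potassium sulfate 2.936 g; magnesium sulfate heptahydrate 0.661 g; glucose 10.529 g; monopotassium phosphate 3.636 g; sodium pyruvate 2.577 g

Scale factor relative to 1 L: 0.654.
casitone: 7.37 g/L × 0.654 L = 4.820 g
potassium sulfate: 4.49 g/L × 0.654 L = 2.936 g
magnesium sulfate heptahydrate: 1.01 g/L × 0.654 L = 0.661 g
glucose: 16.1 g/L × 0.654 L = 10.529 g
monopotassium phosphate: 5.56 g/L × 0.654 L = 3.636 g
sodium pyruvate: 3.94 g/L × 0.654 L = 2.577 g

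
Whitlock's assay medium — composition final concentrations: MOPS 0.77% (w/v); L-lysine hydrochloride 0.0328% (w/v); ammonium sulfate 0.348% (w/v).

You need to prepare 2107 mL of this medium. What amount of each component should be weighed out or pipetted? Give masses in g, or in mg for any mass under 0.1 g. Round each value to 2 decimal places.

MOPS 16.22 g; L-lysine hydrochloride 0.69 g; ammonium sulfate 7.33 g

Working volume: 2107 mL = 2.107 L.
MOPS: 0.77 g per 100 mL × 2107 mL ÷ 100 = 16.22 g
L-lysine hydrochloride: 0.0328% w/v = 0.328 g/L → 0.328 × 2.107 L = 0.69 g
ammonium sulfate: 0.348% w/v = 3.48 g/L → 3.48 × 2.107 L = 7.33 g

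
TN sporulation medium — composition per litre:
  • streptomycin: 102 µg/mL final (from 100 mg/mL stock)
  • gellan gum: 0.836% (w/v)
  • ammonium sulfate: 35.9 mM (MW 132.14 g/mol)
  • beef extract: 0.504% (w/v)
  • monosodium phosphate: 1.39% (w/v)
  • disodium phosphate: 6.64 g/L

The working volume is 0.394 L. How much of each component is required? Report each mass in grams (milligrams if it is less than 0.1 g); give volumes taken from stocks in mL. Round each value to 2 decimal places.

streptomycin 0.40 mL; gellan gum 3.29 g; ammonium sulfate 1.87 g; beef extract 1.99 g; monosodium phosphate 5.48 g; disodium phosphate 2.62 g

Scale factor relative to 1 L: 0.394.
streptomycin: C1V1 = C2V2 → 102 µg/mL × 394 mL ÷ 100000 µg/mL = 0.40 mL
gellan gum: 0.836 g per 100 mL × 394 mL ÷ 100 = 3.29 g
ammonium sulfate: 35.9 mmol/L × 132.14 g/mol × 0.394 L ÷ 1000 = 1.87 g
beef extract: 0.504 g per 100 mL × 394 mL ÷ 100 = 1.99 g
monosodium phosphate: 1.39% w/v = 13.9 g/L → 13.9 × 0.394 L = 5.48 g
disodium phosphate: 6.64 g/L × 0.394 L = 2.62 g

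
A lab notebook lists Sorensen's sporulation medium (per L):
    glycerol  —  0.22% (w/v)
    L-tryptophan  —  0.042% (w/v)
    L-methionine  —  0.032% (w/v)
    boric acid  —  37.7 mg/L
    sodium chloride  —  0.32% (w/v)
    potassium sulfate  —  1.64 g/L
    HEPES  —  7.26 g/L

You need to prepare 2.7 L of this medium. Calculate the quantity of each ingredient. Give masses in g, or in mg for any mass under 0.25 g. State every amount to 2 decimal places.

glycerol 5.94 g; L-tryptophan 1.13 g; L-methionine 0.86 g; boric acid 101.79 mg; sodium chloride 8.64 g; potassium sulfate 4.43 g; HEPES 19.60 g

Working volume: 2.7 L.
glycerol: 0.22 g per 100 mL × 2700 mL ÷ 100 = 5.94 g
L-tryptophan: 0.042% w/v = 0.42 g/L → 0.42 × 2.7 L = 1.13 g
L-methionine: 0.032 g per 100 mL × 2700 mL ÷ 100 = 0.86 g
boric acid: 37.7 mg/L × 2.7 L = 101.79 mg
sodium chloride: 0.32 g per 100 mL × 2700 mL ÷ 100 = 8.64 g
potassium sulfate: 1.64 g/L × 2.7 L = 4.43 g
HEPES: 7.26 g/L × 2.7 L = 19.60 g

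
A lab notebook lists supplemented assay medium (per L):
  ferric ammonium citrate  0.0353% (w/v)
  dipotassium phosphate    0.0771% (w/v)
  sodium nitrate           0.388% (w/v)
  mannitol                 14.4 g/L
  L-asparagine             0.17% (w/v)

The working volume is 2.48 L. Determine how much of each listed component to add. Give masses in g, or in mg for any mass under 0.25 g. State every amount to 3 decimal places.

Working volume: 2.48 L.
ferric ammonium citrate: 0.0353 g per 100 mL × 2480 mL ÷ 100 = 0.875 g
dipotassium phosphate: 0.0771 g per 100 mL × 2480 mL ÷ 100 = 1.912 g
sodium nitrate: 0.388 g per 100 mL × 2480 mL ÷ 100 = 9.622 g
mannitol: 14.4 g/L × 2.48 L = 35.712 g
L-asparagine: 0.17 g per 100 mL × 2480 mL ÷ 100 = 4.216 g

ferric ammonium citrate 0.875 g; dipotassium phosphate 1.912 g; sodium nitrate 9.622 g; mannitol 35.712 g; L-asparagine 4.216 g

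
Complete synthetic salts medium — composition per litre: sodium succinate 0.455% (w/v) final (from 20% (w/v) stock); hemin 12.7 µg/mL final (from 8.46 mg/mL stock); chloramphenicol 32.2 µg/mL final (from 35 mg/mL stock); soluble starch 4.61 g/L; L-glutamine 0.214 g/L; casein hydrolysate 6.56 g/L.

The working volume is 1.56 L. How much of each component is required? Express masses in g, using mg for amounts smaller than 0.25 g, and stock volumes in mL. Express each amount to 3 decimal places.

Scale factor relative to 1 L: 1.56.
sodium succinate: V = C2·V2/C1 = 0.455% ÷ 20% × 1560 mL = 35.490 mL
hemin: C1V1 = C2V2 → 12.7 µg/mL × 1560 mL ÷ 8460 µg/mL = 2.342 mL
chloramphenicol: V = C2·V2/C1 = 32.2 µg/mL × 1560 mL ÷ 35000 µg/mL = 1.435 mL
soluble starch: 4.61 g/L × 1.56 L = 7.192 g
L-glutamine: 0.214 g/L × 1.56 L = 0.334 g
casein hydrolysate: 6.56 g/L × 1.56 L = 10.234 g

sodium succinate 35.490 mL; hemin 2.342 mL; chloramphenicol 1.435 mL; soluble starch 7.192 g; L-glutamine 0.334 g; casein hydrolysate 10.234 g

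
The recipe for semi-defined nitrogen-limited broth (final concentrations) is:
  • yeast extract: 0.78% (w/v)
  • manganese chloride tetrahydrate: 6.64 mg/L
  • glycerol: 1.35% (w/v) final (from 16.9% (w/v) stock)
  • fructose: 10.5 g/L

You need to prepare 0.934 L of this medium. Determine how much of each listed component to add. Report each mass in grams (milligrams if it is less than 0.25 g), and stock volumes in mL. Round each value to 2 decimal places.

yeast extract 7.29 g; manganese chloride tetrahydrate 6.20 mg; glycerol 74.61 mL; fructose 9.81 g

Working volume: 0.934 L.
yeast extract: 0.78% w/v = 7.8 g/L → 7.8 × 0.934 L = 7.29 g
manganese chloride tetrahydrate: 6.64 mg/L × 0.934 L = 6.20 mg
glycerol: C1V1 = C2V2 → 1.35% ÷ 16.9% × 934 mL = 74.61 mL
fructose: 10.5 g/L × 0.934 L = 9.81 g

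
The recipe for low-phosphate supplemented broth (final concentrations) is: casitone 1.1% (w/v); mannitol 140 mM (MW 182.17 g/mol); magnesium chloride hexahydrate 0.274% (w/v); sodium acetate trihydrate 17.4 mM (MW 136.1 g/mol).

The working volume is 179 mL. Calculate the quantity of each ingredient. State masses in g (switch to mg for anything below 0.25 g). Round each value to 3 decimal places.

Working volume: 179 mL = 0.179 L.
casitone: 1.1 g per 100 mL × 179 mL ÷ 100 = 1.969 g
mannitol: 140 mmol/L × 182.17 g/mol × 0.179 L ÷ 1000 = 4.565 g
magnesium chloride hexahydrate: 0.274% w/v = 2.74 g/L → 2.74 × 0.179 L = 0.490 g
sodium acetate trihydrate: 17.4 mmol/L × 136.1 g/mol × 0.179 L ÷ 1000 = 0.424 g

casitone 1.969 g; mannitol 4.565 g; magnesium chloride hexahydrate 0.490 g; sodium acetate trihydrate 0.424 g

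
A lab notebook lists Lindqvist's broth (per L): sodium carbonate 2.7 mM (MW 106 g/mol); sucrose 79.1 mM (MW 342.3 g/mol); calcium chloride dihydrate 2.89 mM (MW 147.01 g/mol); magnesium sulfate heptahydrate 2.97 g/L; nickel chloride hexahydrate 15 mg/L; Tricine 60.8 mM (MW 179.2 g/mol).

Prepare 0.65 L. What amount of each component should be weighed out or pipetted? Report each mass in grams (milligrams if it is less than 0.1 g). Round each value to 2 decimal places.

sodium carbonate 0.19 g; sucrose 17.60 g; calcium chloride dihydrate 0.28 g; magnesium sulfate heptahydrate 1.93 g; nickel chloride hexahydrate 9.75 mg; Tricine 7.08 g

Working volume: 0.65 L.
sodium carbonate: 2.7 mmol/L × 106 g/mol × 0.65 L ÷ 1000 = 0.19 g
sucrose: 79.1 mmol/L × 342.3 g/mol × 0.65 L ÷ 1000 = 17.60 g
calcium chloride dihydrate: 2.89 mmol/L × 147.01 g/mol × 0.65 L ÷ 1000 = 0.28 g
magnesium sulfate heptahydrate: 2.97 g/L × 0.65 L = 1.93 g
nickel chloride hexahydrate: 15 mg/L × 0.65 L = 9.75 mg
Tricine: 60.8 mmol/L × 179.2 g/mol × 0.65 L ÷ 1000 = 7.08 g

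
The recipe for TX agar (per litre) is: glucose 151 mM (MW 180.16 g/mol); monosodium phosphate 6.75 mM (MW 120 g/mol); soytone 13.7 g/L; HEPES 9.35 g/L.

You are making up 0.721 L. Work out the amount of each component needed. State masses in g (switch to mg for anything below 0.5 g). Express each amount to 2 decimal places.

glucose 19.61 g; monosodium phosphate 0.58 g; soytone 9.88 g; HEPES 6.74 g

Scale factor relative to 1 L: 0.721.
glucose: 151 mmol/L × 180.16 g/mol × 0.721 L ÷ 1000 = 19.61 g
monosodium phosphate: 6.75 mmol/L × 120 g/mol × 0.721 L ÷ 1000 = 0.58 g
soytone: 13.7 g/L × 0.721 L = 9.88 g
HEPES: 9.35 g/L × 0.721 L = 6.74 g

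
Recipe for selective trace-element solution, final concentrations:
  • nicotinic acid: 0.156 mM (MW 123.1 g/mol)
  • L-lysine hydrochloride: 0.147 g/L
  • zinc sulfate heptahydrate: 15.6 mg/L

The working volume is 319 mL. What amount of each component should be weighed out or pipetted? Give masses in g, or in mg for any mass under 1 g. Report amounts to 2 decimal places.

Working volume: 319 mL = 0.319 L.
nicotinic acid: 0.156 mmol/L × 123.1 mg/mmol × 0.319 L = 6.13 mg
L-lysine hydrochloride: 0.147 g/L × 0.319 L = 0.046893 g = 46.89 mg
zinc sulfate heptahydrate: 15.6 mg/L × 0.319 L = 4.98 mg

nicotinic acid 6.13 mg; L-lysine hydrochloride 46.89 mg; zinc sulfate heptahydrate 4.98 mg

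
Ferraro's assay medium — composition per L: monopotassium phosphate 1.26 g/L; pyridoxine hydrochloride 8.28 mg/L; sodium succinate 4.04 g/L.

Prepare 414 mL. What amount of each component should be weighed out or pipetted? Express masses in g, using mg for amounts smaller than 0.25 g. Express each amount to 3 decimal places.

monopotassium phosphate 0.522 g; pyridoxine hydrochloride 3.428 mg; sodium succinate 1.673 g

Working volume: 414 mL = 0.414 L.
monopotassium phosphate: 1.26 g/L × 0.414 L = 0.522 g
pyridoxine hydrochloride: 8.28 mg/L × 0.414 L = 3.428 mg
sodium succinate: 4.04 g/L × 0.414 L = 1.673 g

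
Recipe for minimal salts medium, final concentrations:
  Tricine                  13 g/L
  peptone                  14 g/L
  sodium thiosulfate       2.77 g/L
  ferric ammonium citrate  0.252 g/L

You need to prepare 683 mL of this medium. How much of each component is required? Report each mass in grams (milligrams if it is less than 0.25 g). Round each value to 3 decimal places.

Tricine 8.879 g; peptone 9.562 g; sodium thiosulfate 1.892 g; ferric ammonium citrate 172.116 mg

Target volume = 683 mL = 0.683 L.
Tricine: 13 g/L × 0.683 L = 8.879 g
peptone: 14 g/L × 0.683 L = 9.562 g
sodium thiosulfate: 2.77 g/L × 0.683 L = 1.892 g
ferric ammonium citrate: 0.252 g/L × 0.683 L = 0.172116 g = 172.116 mg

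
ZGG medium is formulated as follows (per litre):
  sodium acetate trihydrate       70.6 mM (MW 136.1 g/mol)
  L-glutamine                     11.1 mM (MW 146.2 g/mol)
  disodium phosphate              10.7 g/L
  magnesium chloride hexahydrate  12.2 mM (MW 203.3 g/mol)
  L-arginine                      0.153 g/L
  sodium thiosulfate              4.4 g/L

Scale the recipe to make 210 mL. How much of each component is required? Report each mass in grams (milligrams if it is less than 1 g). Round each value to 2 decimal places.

Scale factor relative to 1 L: 0.21.
sodium acetate trihydrate: 70.6 mmol/L × 136.1 g/mol × 0.21 L ÷ 1000 = 2.02 g
L-glutamine: 11.1 mmol/L × 146.2 mg/mmol × 0.21 L = 340.79 mg
disodium phosphate: 10.7 g/L × 0.21 L = 2.25 g
magnesium chloride hexahydrate: 12.2 mmol/L × 203.3 mg/mmol × 0.21 L = 520.85 mg
L-arginine: 0.153 g/L × 0.21 L = 0.03213 g = 32.13 mg
sodium thiosulfate: 4.4 g/L × 0.21 L = 0.924 g = 924.00 mg

sodium acetate trihydrate 2.02 g; L-glutamine 340.79 mg; disodium phosphate 2.25 g; magnesium chloride hexahydrate 520.85 mg; L-arginine 32.13 mg; sodium thiosulfate 924.00 mg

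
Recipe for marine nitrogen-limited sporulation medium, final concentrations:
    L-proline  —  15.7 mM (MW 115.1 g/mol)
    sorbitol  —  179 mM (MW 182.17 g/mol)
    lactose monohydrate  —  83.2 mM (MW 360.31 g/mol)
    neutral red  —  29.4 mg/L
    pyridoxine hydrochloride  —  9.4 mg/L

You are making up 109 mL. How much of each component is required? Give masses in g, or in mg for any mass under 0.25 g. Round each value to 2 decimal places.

L-proline 196.97 mg; sorbitol 3.55 g; lactose monohydrate 3.27 g; neutral red 3.20 mg; pyridoxine hydrochloride 1.02 mg

Working volume: 109 mL = 0.109 L.
L-proline: 15.7 mmol/L × 115.1 mg/mmol × 0.109 L = 196.97 mg
sorbitol: 179 mmol/L × 182.17 g/mol × 0.109 L ÷ 1000 = 3.55 g
lactose monohydrate: 83.2 mmol/L × 360.31 g/mol × 0.109 L ÷ 1000 = 3.27 g
neutral red: 29.4 mg/L × 0.109 L = 3.20 mg
pyridoxine hydrochloride: 9.4 mg/L × 0.109 L = 1.02 mg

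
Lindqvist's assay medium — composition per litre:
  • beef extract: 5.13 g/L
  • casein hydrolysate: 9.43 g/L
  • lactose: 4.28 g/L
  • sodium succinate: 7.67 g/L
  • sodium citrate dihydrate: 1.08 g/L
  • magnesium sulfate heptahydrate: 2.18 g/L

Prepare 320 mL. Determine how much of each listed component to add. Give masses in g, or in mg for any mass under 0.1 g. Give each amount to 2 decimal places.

beef extract 1.64 g; casein hydrolysate 3.02 g; lactose 1.37 g; sodium succinate 2.45 g; sodium citrate dihydrate 0.35 g; magnesium sulfate heptahydrate 0.70 g

Working volume: 320 mL = 0.32 L.
beef extract: 5.13 g/L × 0.32 L = 1.64 g
casein hydrolysate: 9.43 g/L × 0.32 L = 3.02 g
lactose: 4.28 g/L × 0.32 L = 1.37 g
sodium succinate: 7.67 g/L × 0.32 L = 2.45 g
sodium citrate dihydrate: 1.08 g/L × 0.32 L = 0.35 g
magnesium sulfate heptahydrate: 2.18 g/L × 0.32 L = 0.70 g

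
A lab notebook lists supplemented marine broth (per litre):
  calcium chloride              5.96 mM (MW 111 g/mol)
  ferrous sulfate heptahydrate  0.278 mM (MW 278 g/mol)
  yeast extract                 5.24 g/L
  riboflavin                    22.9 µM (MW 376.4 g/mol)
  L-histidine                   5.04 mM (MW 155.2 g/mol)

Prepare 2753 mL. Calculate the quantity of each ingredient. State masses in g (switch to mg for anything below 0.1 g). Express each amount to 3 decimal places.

Working volume: 2753 mL = 2.753 L.
calcium chloride: 5.96 mmol/L × 111 g/mol × 2.753 L ÷ 1000 = 1.821 g
ferrous sulfate heptahydrate: 0.278 mmol/L × 278 g/mol × 2.753 L ÷ 1000 = 0.213 g
yeast extract: 5.24 g/L × 2.753 L = 14.426 g
riboflavin: 22.9 µmol/L × 376.4 g/mol × 2.753 L ÷ 1000 = 23.730 mg
L-histidine: 5.04 mmol/L × 155.2 g/mol × 2.753 L ÷ 1000 = 2.153 g

calcium chloride 1.821 g; ferrous sulfate heptahydrate 0.213 g; yeast extract 14.426 g; riboflavin 23.730 mg; L-histidine 2.153 g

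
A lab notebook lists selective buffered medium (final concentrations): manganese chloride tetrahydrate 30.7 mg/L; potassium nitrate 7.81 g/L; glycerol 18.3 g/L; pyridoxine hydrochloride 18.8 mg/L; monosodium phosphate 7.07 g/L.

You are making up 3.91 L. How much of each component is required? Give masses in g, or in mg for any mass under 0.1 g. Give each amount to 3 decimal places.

Working volume: 3.91 L.
manganese chloride tetrahydrate: 30.7 mg/L × 3.91 L = 120.037 mg = 0.120 g
potassium nitrate: 7.81 g/L × 3.91 L = 30.537 g
glycerol: 18.3 g/L × 3.91 L = 71.553 g
pyridoxine hydrochloride: 18.8 mg/L × 3.91 L = 73.508 mg
monosodium phosphate: 7.07 g/L × 3.91 L = 27.644 g

manganese chloride tetrahydrate 0.120 g; potassium nitrate 30.537 g; glycerol 71.553 g; pyridoxine hydrochloride 73.508 mg; monosodium phosphate 27.644 g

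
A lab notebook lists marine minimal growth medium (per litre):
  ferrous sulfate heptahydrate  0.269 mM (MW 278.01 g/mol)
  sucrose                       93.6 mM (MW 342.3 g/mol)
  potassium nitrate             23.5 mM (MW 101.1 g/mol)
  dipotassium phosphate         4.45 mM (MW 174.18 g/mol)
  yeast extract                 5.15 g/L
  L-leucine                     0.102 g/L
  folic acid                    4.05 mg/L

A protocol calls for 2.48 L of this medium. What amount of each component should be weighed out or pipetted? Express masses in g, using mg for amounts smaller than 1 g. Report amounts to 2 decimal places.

Scale factor relative to 1 L: 2.48.
ferrous sulfate heptahydrate: 0.269 mmol/L × 278.01 mg/mmol × 2.48 L = 185.47 mg
sucrose: 93.6 mmol/L × 342.3 g/mol × 2.48 L ÷ 1000 = 79.46 g
potassium nitrate: 23.5 mmol/L × 101.1 g/mol × 2.48 L ÷ 1000 = 5.89 g
dipotassium phosphate: 4.45 mmol/L × 174.18 g/mol × 2.48 L ÷ 1000 = 1.92 g
yeast extract: 5.15 g/L × 2.48 L = 12.77 g
L-leucine: 0.102 g/L × 2.48 L = 0.25296 g = 252.96 mg
folic acid: 4.05 mg/L × 2.48 L = 10.04 mg

ferrous sulfate heptahydrate 185.47 mg; sucrose 79.46 g; potassium nitrate 5.89 g; dipotassium phosphate 1.92 g; yeast extract 12.77 g; L-leucine 252.96 mg; folic acid 10.04 mg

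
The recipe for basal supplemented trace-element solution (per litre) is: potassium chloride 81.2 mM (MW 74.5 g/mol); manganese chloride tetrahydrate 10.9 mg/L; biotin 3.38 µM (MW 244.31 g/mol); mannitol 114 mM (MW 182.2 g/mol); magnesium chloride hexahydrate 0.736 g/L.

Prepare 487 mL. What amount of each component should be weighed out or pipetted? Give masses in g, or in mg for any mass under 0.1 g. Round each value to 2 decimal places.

Scale factor relative to 1 L: 0.487.
potassium chloride: 81.2 mmol/L × 74.5 g/mol × 0.487 L ÷ 1000 = 2.95 g
manganese chloride tetrahydrate: 10.9 mg/L × 0.487 L = 5.31 mg
biotin: 3.38 µmol/L × 244.31 g/mol × 0.487 L ÷ 1000 = 0.40 mg
mannitol: 114 mmol/L × 182.2 g/mol × 0.487 L ÷ 1000 = 10.12 g
magnesium chloride hexahydrate: 0.736 g/L × 0.487 L = 0.36 g

potassium chloride 2.95 g; manganese chloride tetrahydrate 5.31 mg; biotin 0.40 mg; mannitol 10.12 g; magnesium chloride hexahydrate 0.36 g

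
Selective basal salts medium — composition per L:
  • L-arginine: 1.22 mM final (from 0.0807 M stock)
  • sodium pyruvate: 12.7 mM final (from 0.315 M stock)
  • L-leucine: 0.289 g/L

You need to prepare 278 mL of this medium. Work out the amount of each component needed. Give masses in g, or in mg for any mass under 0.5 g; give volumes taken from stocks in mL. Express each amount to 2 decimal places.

L-arginine 4.20 mL; sodium pyruvate 11.21 mL; L-leucine 80.34 mg

Working volume: 278 mL = 0.278 L.
L-arginine: dilute stock: 1.22 mM × 278 mL ÷ 80.7 mM = 4.20 mL
sodium pyruvate: dilute stock: 12.7 mM × 278 mL ÷ 315 mM = 11.21 mL
L-leucine: 0.289 g/L × 0.278 L = 0.080342 g = 80.34 mg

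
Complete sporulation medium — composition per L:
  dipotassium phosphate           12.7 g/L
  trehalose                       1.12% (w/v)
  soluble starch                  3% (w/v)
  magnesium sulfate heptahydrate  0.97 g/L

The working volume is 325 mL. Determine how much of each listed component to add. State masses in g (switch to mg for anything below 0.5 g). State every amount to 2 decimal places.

Scale factor relative to 1 L: 0.325.
dipotassium phosphate: 12.7 g/L × 0.325 L = 4.13 g
trehalose: 1.12% w/v = 11.2 g/L → 11.2 × 0.325 L = 3.64 g
soluble starch: 3% w/v = 30 g/L → 30 × 0.325 L = 9.75 g
magnesium sulfate heptahydrate: 0.97 g/L × 0.325 L = 0.31525 g = 315.25 mg

dipotassium phosphate 4.13 g; trehalose 3.64 g; soluble starch 9.75 g; magnesium sulfate heptahydrate 315.25 mg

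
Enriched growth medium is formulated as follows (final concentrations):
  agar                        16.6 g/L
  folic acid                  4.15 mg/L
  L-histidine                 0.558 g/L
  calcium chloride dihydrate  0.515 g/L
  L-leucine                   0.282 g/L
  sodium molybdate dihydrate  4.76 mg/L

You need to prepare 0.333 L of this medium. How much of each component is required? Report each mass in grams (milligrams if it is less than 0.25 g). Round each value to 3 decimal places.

agar 5.528 g; folic acid 1.382 mg; L-histidine 185.814 mg; calcium chloride dihydrate 171.495 mg; L-leucine 93.906 mg; sodium molybdate dihydrate 1.585 mg

Scale factor relative to 1 L: 0.333.
agar: 16.6 g/L × 0.333 L = 5.528 g
folic acid: 4.15 mg/L × 0.333 L = 1.382 mg
L-histidine: 0.558 g/L × 0.333 L = 0.185814 g = 185.814 mg
calcium chloride dihydrate: 0.515 g/L × 0.333 L = 0.171495 g = 171.495 mg
L-leucine: 0.282 g/L × 0.333 L = 0.093906 g = 93.906 mg
sodium molybdate dihydrate: 4.76 mg/L × 0.333 L = 1.585 mg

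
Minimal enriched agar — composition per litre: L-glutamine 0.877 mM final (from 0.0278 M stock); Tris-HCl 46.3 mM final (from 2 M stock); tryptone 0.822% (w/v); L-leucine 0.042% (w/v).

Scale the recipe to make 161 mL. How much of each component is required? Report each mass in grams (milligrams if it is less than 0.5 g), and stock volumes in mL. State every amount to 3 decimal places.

Target volume = 161 mL = 0.161 L.
L-glutamine: dilute stock: 0.877 mM × 161 mL ÷ 27.8 mM = 5.079 mL
Tris-HCl: C1V1 = C2V2 → 46.3 mM × 161 mL ÷ 2000 mM = 3.727 mL
tryptone: 0.822% w/v = 8.22 g/L → 8.22 × 0.161 L = 1.323 g
L-leucine: 0.042 g per 100 mL × 161 mL ÷ 100 = 0.06762 g = 67.620 mg

L-glutamine 5.079 mL; Tris-HCl 3.727 mL; tryptone 1.323 g; L-leucine 67.620 mg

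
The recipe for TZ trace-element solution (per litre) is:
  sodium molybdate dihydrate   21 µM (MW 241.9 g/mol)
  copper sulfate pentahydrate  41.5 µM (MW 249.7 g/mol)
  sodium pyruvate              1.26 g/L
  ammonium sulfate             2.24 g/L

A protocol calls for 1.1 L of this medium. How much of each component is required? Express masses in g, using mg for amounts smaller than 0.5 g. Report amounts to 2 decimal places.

sodium molybdate dihydrate 5.59 mg; copper sulfate pentahydrate 11.40 mg; sodium pyruvate 1.39 g; ammonium sulfate 2.46 g

Scale factor relative to 1 L: 1.1.
sodium molybdate dihydrate: 21 µmol/L × 241.9 g/mol × 1.1 L ÷ 1000 = 5.59 mg
copper sulfate pentahydrate: 41.5 µmol/L × 249.7 g/mol × 1.1 L ÷ 1000 = 11.40 mg
sodium pyruvate: 1.26 g/L × 1.1 L = 1.39 g
ammonium sulfate: 2.24 g/L × 1.1 L = 2.46 g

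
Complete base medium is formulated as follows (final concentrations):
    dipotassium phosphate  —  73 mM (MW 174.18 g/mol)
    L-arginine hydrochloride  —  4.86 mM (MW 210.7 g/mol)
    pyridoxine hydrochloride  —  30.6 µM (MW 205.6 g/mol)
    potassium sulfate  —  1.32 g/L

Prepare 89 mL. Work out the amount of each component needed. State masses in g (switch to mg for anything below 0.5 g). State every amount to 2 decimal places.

Scale factor relative to 1 L: 0.089.
dipotassium phosphate: 73 mmol/L × 174.18 g/mol × 0.089 L ÷ 1000 = 1.13 g
L-arginine hydrochloride: 4.86 mmol/L × 210.7 mg/mmol × 0.089 L = 91.14 mg
pyridoxine hydrochloride: 30.6 µmol/L × 205.6 g/mol × 0.089 L ÷ 1000 = 0.56 mg
potassium sulfate: 1.32 g/L × 0.089 L = 0.11748 g = 117.48 mg

dipotassium phosphate 1.13 g; L-arginine hydrochloride 91.14 mg; pyridoxine hydrochloride 0.56 mg; potassium sulfate 117.48 mg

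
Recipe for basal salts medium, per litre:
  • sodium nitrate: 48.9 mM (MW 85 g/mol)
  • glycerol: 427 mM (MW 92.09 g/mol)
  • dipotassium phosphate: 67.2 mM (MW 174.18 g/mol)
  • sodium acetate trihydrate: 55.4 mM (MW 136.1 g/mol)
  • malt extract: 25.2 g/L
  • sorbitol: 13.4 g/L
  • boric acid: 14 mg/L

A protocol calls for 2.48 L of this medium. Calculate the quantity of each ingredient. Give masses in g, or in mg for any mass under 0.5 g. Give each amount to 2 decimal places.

sodium nitrate 10.31 g; glycerol 97.52 g; dipotassium phosphate 29.03 g; sodium acetate trihydrate 18.70 g; malt extract 62.50 g; sorbitol 33.23 g; boric acid 34.72 mg

Scale factor relative to 1 L: 2.48.
sodium nitrate: 48.9 mmol/L × 85 g/mol × 2.48 L ÷ 1000 = 10.31 g
glycerol: 427 mmol/L × 92.09 g/mol × 2.48 L ÷ 1000 = 97.52 g
dipotassium phosphate: 67.2 mmol/L × 174.18 g/mol × 2.48 L ÷ 1000 = 29.03 g
sodium acetate trihydrate: 55.4 mmol/L × 136.1 g/mol × 2.48 L ÷ 1000 = 18.70 g
malt extract: 25.2 g/L × 2.48 L = 62.50 g
sorbitol: 13.4 g/L × 2.48 L = 33.23 g
boric acid: 14 mg/L × 2.48 L = 34.72 mg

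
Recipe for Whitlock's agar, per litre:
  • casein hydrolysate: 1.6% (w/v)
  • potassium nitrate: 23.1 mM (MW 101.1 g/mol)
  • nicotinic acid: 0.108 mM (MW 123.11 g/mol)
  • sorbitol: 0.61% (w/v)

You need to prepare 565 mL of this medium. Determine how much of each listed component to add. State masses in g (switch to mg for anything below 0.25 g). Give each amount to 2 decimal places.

casein hydrolysate 9.04 g; potassium nitrate 1.32 g; nicotinic acid 7.51 mg; sorbitol 3.45 g

Working volume: 565 mL = 0.565 L.
casein hydrolysate: 1.6% w/v = 16 g/L → 16 × 0.565 L = 9.04 g
potassium nitrate: 23.1 mmol/L × 101.1 g/mol × 0.565 L ÷ 1000 = 1.32 g
nicotinic acid: 0.108 mmol/L × 123.11 mg/mmol × 0.565 L = 7.51 mg
sorbitol: 0.61% w/v = 6.1 g/L → 6.1 × 0.565 L = 3.45 g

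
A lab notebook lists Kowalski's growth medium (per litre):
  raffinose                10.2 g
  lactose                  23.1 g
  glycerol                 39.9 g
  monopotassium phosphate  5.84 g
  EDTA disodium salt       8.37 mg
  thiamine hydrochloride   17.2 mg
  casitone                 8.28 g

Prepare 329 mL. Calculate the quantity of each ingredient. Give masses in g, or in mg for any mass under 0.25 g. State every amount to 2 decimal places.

Ratio of target to recipe volume: 329 / 1000 = 0.329.
raffinose: 10.2 g × (329 mL / 1000 mL) = 3.36 g
lactose: 23.1 g × (329 mL / 1000 mL) = 7.60 g
glycerol: 39.9 g × (329 mL / 1000 mL) = 13.13 g
monopotassium phosphate: 5.84 g × (329 mL / 1000 mL) = 1.92 g
EDTA disodium salt: 8.37 mg × (329 mL / 1000 mL) = 2.75 mg
thiamine hydrochloride: 17.2 mg × (329 mL / 1000 mL) = 5.66 mg
casitone: 8.28 g × (329 mL / 1000 mL) = 2.72 g

raffinose 3.36 g; lactose 7.60 g; glycerol 13.13 g; monopotassium phosphate 1.92 g; EDTA disodium salt 2.75 mg; thiamine hydrochloride 5.66 mg; casitone 2.72 g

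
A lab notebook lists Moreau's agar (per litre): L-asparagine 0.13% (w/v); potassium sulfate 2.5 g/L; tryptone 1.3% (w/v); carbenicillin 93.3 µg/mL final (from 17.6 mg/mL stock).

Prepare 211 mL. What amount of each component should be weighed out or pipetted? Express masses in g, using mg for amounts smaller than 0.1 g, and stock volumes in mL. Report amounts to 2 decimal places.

Target volume = 211 mL = 0.211 L.
L-asparagine: 0.13 g per 100 mL × 211 mL ÷ 100 = 0.27 g
potassium sulfate: 2.5 g/L × 0.211 L = 0.53 g
tryptone: 1.3% w/v = 13 g/L → 13 × 0.211 L = 2.74 g
carbenicillin: C1V1 = C2V2 → 93.3 µg/mL × 211 mL ÷ 17600 µg/mL = 1.12 mL

L-asparagine 0.27 g; potassium sulfate 0.53 g; tryptone 2.74 g; carbenicillin 1.12 mL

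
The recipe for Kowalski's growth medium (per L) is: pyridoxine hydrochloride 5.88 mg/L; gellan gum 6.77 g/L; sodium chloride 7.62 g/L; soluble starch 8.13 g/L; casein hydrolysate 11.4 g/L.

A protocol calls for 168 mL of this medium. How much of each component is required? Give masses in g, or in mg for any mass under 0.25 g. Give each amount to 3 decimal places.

pyridoxine hydrochloride 0.988 mg; gellan gum 1.137 g; sodium chloride 1.280 g; soluble starch 1.366 g; casein hydrolysate 1.915 g

Working volume: 168 mL = 0.168 L.
pyridoxine hydrochloride: 5.88 mg/L × 0.168 L = 0.988 mg
gellan gum: 6.77 g/L × 0.168 L = 1.137 g
sodium chloride: 7.62 g/L × 0.168 L = 1.280 g
soluble starch: 8.13 g/L × 0.168 L = 1.366 g
casein hydrolysate: 11.4 g/L × 0.168 L = 1.915 g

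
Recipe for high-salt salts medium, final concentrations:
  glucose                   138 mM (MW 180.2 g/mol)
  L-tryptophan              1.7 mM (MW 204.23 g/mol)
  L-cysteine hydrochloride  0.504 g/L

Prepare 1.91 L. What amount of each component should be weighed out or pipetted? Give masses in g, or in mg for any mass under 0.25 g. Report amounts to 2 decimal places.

Scale factor relative to 1 L: 1.91.
glucose: 138 mmol/L × 180.2 g/mol × 1.91 L ÷ 1000 = 47.50 g
L-tryptophan: 1.7 mmol/L × 204.23 g/mol × 1.91 L ÷ 1000 = 0.66 g
L-cysteine hydrochloride: 0.504 g/L × 1.91 L = 0.96 g

glucose 47.50 g; L-tryptophan 0.66 g; L-cysteine hydrochloride 0.96 g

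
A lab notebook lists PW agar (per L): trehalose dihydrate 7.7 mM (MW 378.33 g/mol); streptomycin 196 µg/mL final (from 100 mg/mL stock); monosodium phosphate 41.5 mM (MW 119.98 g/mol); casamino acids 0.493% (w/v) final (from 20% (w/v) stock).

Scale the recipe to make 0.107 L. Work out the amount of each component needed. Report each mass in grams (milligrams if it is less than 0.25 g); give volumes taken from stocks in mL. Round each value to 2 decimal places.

Working volume: 0.107 L.
trehalose dihydrate: 7.7 mmol/L × 378.33 g/mol × 0.107 L ÷ 1000 = 0.31 g
streptomycin: V = C2·V2/C1 = 196 µg/mL × 107 mL ÷ 100000 µg/mL = 0.21 mL
monosodium phosphate: 41.5 mmol/L × 119.98 g/mol × 0.107 L ÷ 1000 = 0.53 g
casamino acids: C1V1 = C2V2 → 0.493% ÷ 20% × 107 mL = 2.64 mL

trehalose dihydrate 0.31 g; streptomycin 0.21 mL; monosodium phosphate 0.53 g; casamino acids 2.64 mL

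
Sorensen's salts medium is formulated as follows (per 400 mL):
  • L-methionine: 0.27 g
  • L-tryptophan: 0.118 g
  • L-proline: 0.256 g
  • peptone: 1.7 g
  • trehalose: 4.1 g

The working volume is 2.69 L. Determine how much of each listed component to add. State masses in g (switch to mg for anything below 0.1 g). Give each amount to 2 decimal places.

Ratio of target to recipe volume: 2690 / 400 = 6.725.
L-methionine: 0.27 g × (2690 mL / 400 mL) = 1.82 g
L-tryptophan: 0.118 g × (2690 mL / 400 mL) = 0.79 g
L-proline: 0.256 g × (2690 mL / 400 mL) = 1.72 g
peptone: 1.7 g × (2690 mL / 400 mL) = 11.43 g
trehalose: 4.1 g × (2690 mL / 400 mL) = 27.57 g

L-methionine 1.82 g; L-tryptophan 0.79 g; L-proline 1.72 g; peptone 11.43 g; trehalose 27.57 g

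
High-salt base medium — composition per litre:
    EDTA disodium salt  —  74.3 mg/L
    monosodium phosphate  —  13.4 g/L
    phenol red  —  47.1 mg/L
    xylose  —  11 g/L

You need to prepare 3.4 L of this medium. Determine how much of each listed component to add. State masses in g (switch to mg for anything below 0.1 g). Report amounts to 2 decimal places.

Working volume: 3.4 L.
EDTA disodium salt: 74.3 mg/L × 3.4 L = 252.62 mg = 0.25 g
monosodium phosphate: 13.4 g/L × 3.4 L = 45.56 g
phenol red: 47.1 mg/L × 3.4 L = 160.14 mg = 0.16 g
xylose: 11 g/L × 3.4 L = 37.40 g

EDTA disodium salt 0.25 g; monosodium phosphate 45.56 g; phenol red 0.16 g; xylose 37.40 g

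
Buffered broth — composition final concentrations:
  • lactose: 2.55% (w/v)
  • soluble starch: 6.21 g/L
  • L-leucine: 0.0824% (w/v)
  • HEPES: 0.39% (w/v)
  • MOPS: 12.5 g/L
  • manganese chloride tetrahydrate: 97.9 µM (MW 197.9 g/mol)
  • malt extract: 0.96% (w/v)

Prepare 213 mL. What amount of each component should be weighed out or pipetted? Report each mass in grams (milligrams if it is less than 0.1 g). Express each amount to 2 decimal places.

Scale factor relative to 1 L: 0.213.
lactose: 2.55% w/v = 25.5 g/L → 25.5 × 0.213 L = 5.43 g
soluble starch: 6.21 g/L × 0.213 L = 1.32 g
L-leucine: 0.0824% w/v = 0.824 g/L → 0.824 × 0.213 L = 0.18 g
HEPES: 0.39% w/v = 3.9 g/L → 3.9 × 0.213 L = 0.83 g
MOPS: 12.5 g/L × 0.213 L = 2.66 g
manganese chloride tetrahydrate: 97.9 µmol/L × 197.9 g/mol × 0.213 L ÷ 1000 = 4.13 mg
malt extract: 0.96% w/v = 9.6 g/L → 9.6 × 0.213 L = 2.04 g

lactose 5.43 g; soluble starch 1.32 g; L-leucine 0.18 g; HEPES 0.83 g; MOPS 2.66 g; manganese chloride tetrahydrate 4.13 mg; malt extract 2.04 g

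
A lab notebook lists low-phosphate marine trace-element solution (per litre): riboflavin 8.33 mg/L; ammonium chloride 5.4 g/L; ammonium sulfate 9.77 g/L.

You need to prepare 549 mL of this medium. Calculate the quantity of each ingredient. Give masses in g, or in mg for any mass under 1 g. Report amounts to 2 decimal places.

riboflavin 4.57 mg; ammonium chloride 2.96 g; ammonium sulfate 5.36 g

Working volume: 549 mL = 0.549 L.
riboflavin: 8.33 mg/L × 0.549 L = 4.57 mg
ammonium chloride: 5.4 g/L × 0.549 L = 2.96 g
ammonium sulfate: 9.77 g/L × 0.549 L = 5.36 g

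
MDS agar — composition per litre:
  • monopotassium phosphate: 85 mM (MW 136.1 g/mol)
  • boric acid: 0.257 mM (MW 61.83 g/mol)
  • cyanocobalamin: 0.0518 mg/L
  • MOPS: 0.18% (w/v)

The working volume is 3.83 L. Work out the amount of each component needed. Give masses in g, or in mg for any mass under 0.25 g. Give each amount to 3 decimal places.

Scale factor relative to 1 L: 3.83.
monopotassium phosphate: 85 mmol/L × 136.1 g/mol × 3.83 L ÷ 1000 = 44.307 g
boric acid: 0.257 mmol/L × 61.83 mg/mmol × 3.83 L = 60.860 mg
cyanocobalamin: 0.0518 mg/L × 3.83 L = 0.198 mg
MOPS: 0.18 g per 100 mL × 3830 mL ÷ 100 = 6.894 g

monopotassium phosphate 44.307 g; boric acid 60.860 mg; cyanocobalamin 0.198 mg; MOPS 6.894 g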